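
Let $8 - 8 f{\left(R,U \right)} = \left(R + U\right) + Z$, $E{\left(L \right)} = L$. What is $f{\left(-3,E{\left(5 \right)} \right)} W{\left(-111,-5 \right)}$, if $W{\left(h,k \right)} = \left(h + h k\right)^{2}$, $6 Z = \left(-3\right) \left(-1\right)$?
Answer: $135531$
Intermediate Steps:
$Z = \frac{1}{2}$ ($Z = \frac{\left(-3\right) \left(-1\right)}{6} = \frac{1}{6} \cdot 3 = \frac{1}{2} \approx 0.5$)
$f{\left(R,U \right)} = \frac{15}{16} - \frac{R}{8} - \frac{U}{8}$ ($f{\left(R,U \right)} = 1 - \frac{\left(R + U\right) + \frac{1}{2}}{8} = 1 - \frac{\frac{1}{2} + R + U}{8} = 1 - \left(\frac{1}{16} + \frac{R}{8} + \frac{U}{8}\right) = \frac{15}{16} - \frac{R}{8} - \frac{U}{8}$)
$f{\left(-3,E{\left(5 \right)} \right)} W{\left(-111,-5 \right)} = \left(\frac{15}{16} - - \frac{3}{8} - \frac{5}{8}\right) \left(-111\right)^{2} \left(1 - 5\right)^{2} = \left(\frac{15}{16} + \frac{3}{8} - \frac{5}{8}\right) 12321 \left(-4\right)^{2} = \frac{11 \cdot 12321 \cdot 16}{16} = \frac{11}{16} \cdot 197136 = 135531$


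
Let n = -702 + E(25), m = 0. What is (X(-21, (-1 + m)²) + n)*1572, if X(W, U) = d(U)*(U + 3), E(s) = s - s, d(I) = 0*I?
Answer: -1103544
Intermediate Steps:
d(I) = 0
E(s) = 0
n = -702 (n = -702 + 0 = -702)
X(W, U) = 0 (X(W, U) = 0*(U + 3) = 0*(3 + U) = 0)
(X(-21, (-1 + m)²) + n)*1572 = (0 - 702)*1572 = -702*1572 = -1103544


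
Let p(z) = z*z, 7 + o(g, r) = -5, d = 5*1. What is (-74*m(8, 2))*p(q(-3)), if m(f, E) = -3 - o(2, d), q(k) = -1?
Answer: -666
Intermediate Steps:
d = 5
o(g, r) = -12 (o(g, r) = -7 - 5 = -12)
p(z) = z**2
m(f, E) = 9 (m(f, E) = -3 - 1*(-12) = -3 + 12 = 9)
(-74*m(8, 2))*p(q(-3)) = -74*9*(-1)**2 = -666*1 = -666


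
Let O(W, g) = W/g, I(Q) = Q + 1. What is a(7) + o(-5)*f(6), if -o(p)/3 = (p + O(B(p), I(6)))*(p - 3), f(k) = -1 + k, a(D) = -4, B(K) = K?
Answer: -4828/7 ≈ -689.71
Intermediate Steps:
I(Q) = 1 + Q
o(p) = -24*p*(-3 + p)/7 (o(p) = -3*(p + p/(1 + 6))*(p - 3) = -3*(p + p/7)*(-3 + p) = -3*8*p/7*(-3 + p) = -24*p*(-3 + p)/7)
a(7) + o(-5)*f(6) = -4 + ((24/7)*(-5)*(3 - 1*(-5)))*(-1 + 6) = -4 + ((24/7)*(-5)*(3 + 5))*5 = -4 + ((24/7)*(-5)*8)*5 = -4 - 960/7*5 = -4 - 4800/7 = -4828/7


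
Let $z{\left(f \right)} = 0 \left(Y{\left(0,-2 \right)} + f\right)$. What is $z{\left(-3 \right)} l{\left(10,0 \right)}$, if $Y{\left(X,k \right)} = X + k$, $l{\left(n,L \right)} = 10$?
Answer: $0$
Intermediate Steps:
$z{\left(f \right)} = 0$ ($z{\left(f \right)} = 0 \left(\left(0 - 2\right) + f\right) = 0 \left(-2 + f\right) = 0$)
$z{\left(-3 \right)} l{\left(10,0 \right)} = 0 \cdot 10 = 0$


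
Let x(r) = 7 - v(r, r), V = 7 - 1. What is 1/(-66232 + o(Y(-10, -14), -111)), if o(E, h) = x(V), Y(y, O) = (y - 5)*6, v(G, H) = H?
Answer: -1/66231 ≈ -1.5099e-5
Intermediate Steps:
V = 6
Y(y, O) = -30 + 6*y (Y(y, O) = (-5 + y)*6 = -30 + 6*y)
x(r) = 7 - r
o(E, h) = 1 (o(E, h) = 7 - 1*6 = 7 - 6 = 1)
1/(-66232 + o(Y(-10, -14), -111)) = 1/(-66232 + 1) = 1/(-66231) = -1/66231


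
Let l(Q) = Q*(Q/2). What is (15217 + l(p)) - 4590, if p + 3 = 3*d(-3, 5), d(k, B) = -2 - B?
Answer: 10915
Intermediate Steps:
p = -24 (p = -3 + 3*(-2 - 1*5) = -3 + 3*(-2 - 5) = -3 + 3*(-7) = -3 - 21 = -24)
l(Q) = Q²/2 (l(Q) = Q*(Q*(½)) = Q*(Q/2) = Q²/2)
(15217 + l(p)) - 4590 = (15217 + (½)*(-24)²) - 4590 = (15217 + (½)*576) - 4590 = (15217 + 288) - 4590 = 15505 - 4590 = 10915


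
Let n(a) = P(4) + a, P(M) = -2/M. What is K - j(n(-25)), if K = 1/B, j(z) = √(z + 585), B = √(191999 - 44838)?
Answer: -√2238/2 + √147161/147161 ≈ -23.651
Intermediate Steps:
B = √147161 ≈ 383.62
n(a) = -½ + a (n(a) = -2/4 + a = -2*¼ + a = -½ + a)
j(z) = √(585 + z)
K = √147161/147161 (K = 1/(√147161) = √147161/147161 ≈ 0.0026068)
K - j(n(-25)) = √147161/147161 - √(585 + (-½ - 25)) = √147161/147161 - √(585 - 51/2) = √147161/147161 - √(1119/2) = √147161/147161 - √2238/2 = -√2238/2 + √147161/147161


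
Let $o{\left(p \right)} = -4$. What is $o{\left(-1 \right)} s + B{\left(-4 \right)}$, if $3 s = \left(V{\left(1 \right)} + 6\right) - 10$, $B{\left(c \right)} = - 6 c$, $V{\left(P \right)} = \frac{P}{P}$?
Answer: $28$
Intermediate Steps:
$V{\left(P \right)} = 1$
$s = -1$ ($s = \frac{\left(1 + 6\right) - 10}{3} = \frac{7 - 10}{3} = \frac{1}{3} \left(-3\right) = -1$)
$o{\left(-1 \right)} s + B{\left(-4 \right)} = \left(-4\right) \left(-1\right) - -24 = 4 + 24 = 28$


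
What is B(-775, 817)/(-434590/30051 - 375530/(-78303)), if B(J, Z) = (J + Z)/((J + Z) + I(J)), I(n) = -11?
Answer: -16471584171/117514018490 ≈ -0.14017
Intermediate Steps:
B(J, Z) = (J + Z)/(-11 + J + Z) (B(J, Z) = (J + Z)/((J + Z) - 11) = (J + Z)/(-11 + J + Z))
B(-775, 817)/(-434590/30051 - 375530/(-78303)) = ((-775 + 817)/(-11 - 775 + 817))/(-434590/30051 - 375530/(-78303)) = (42/31)/(-434590*1/30051 - 375530*(-1/78303)) = ((1/31)*42)/(-434590/30051 + 375530/78303) = 42/(31*(-7581549580/784361151)) = (42/31)*(-784361151/7581549580) = -16471584171/117514018490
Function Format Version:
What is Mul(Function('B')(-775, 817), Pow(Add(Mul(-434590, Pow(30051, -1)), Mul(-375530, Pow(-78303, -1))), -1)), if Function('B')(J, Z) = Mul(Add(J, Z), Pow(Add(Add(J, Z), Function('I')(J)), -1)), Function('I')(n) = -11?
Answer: Rational(-16471584171, 117514018490) ≈ -0.14017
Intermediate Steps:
Function('B')(J, Z) = Mul(Pow(Add(-11, J, Z), -1), Add(J, Z)) (Function('B')(J, Z) = Mul(Add(J, Z), Pow(Add(Add(J, Z), -11), -1)) = Mul(Add(J, Z), Pow(Add(-11, J, Z), -1)) = Mul(Pow(Add(-11, J, Z), -1), Add(J, Z)))
Mul(Function('B')(-775, 817), Pow(Add(Mul(-434590, Pow(30051, -1)), Mul(-375530, Pow(-78303, -1))), -1)) = Mul(Mul(Pow(Add(-11, -775, 817), -1), Add(-775, 817)), Pow(Add(Mul(-434590, Pow(30051, -1)), Mul(-375530, Pow(-78303, -1))), -1)) = Mul(Mul(Pow(31, -1), 42), Pow(Add(Mul(-434590, Rational(1, 30051)), Mul(-375530, Rational(-1, 78303))), -1)) = Mul(Mul(Rational(1, 31), 42), Pow(Add(Rational(-434590, 30051), Rational(375530, 78303)), -1)) = Mul(Rational(42, 31), Pow(Rational(-7581549580, 784361151), -1)) = Mul(Rational(42, 31), Rational(-784361151, 7581549580)) = Rational(-16471584171, 117514018490)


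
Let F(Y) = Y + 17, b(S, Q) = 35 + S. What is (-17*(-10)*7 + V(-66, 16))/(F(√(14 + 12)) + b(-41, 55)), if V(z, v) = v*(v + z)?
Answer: 858/19 - 78*√26/19 ≈ 24.225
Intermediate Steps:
F(Y) = 17 + Y
(-17*(-10)*7 + V(-66, 16))/(F(√(14 + 12)) + b(-41, 55)) = (-17*(-10)*7 + 16*(16 - 66))/((17 + √(14 + 12)) + (35 - 41)) = (170*7 + 16*(-50))/((17 + √26) - 6) = (1190 - 800)/(11 + √26) = 390/(11 + √26)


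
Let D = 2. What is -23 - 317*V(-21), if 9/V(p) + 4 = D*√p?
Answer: 2278/25 + 2853*I*√21/50 ≈ 91.12 + 261.48*I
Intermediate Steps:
V(p) = 9/(-4 + 2*√p)
-23 - 317*V(-21) = -23 - 2853/(2*(-2 + √(-21))) = -23 - 2853/(2*(-2 + I*√21))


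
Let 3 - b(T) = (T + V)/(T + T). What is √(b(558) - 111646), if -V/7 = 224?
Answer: I*√3862369918/186 ≈ 334.13*I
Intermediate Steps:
V = -1568 (V = -7*224 = -1568)
b(T) = 3 - (-1568 + T)/(2*T) (b(T) = 3 - (T - 1568)/(T + T) = 3 - (-1568 + T)/(2*T))
√(b(558) - 111646) = √((5/2 + 784/558) - 111646) = √((5/2 + 784*(1/558)) - 111646) = √((5/2 + 392/279) - 111646) = √(2179/558 - 111646) = √(-62296289/558) = I*√3862369918/186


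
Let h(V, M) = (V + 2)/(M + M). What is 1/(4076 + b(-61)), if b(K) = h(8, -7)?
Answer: 7/28527 ≈ 0.00024538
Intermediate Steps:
h(V, M) = (2 + V)/(2*M) (h(V, M) = (2 + V)/((2*M)) = (2 + V)*(1/(2*M)) = (2 + V)/(2*M))
b(K) = -5/7 (b(K) = (1/2)*(2 + 8)/(-7) = (1/2)*(-1/7)*10 = -5/7)
1/(4076 + b(-61)) = 1/(4076 - 5/7) = 1/(28527/7) = 7/28527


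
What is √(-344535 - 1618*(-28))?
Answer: I*√299231 ≈ 547.02*I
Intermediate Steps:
√(-344535 - 1618*(-28)) = √(-344535 + 45304) = √(-299231) = I*√299231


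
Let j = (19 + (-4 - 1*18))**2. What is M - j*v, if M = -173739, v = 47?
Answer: -174162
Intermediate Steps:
j = 9 (j = (19 + (-4 - 18))**2 = (19 - 22)**2 = (-3)**2 = 9)
M - j*v = -173739 - 9*47 = -173739 - 1*423 = -173739 - 423 = -174162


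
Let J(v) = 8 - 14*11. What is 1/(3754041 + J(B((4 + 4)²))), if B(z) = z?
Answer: 1/3753895 ≈ 2.6639e-7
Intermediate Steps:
J(v) = -146 (J(v) = 8 - 154 = -146)
1/(3754041 + J(B((4 + 4)²))) = 1/(3754041 - 146) = 1/3753895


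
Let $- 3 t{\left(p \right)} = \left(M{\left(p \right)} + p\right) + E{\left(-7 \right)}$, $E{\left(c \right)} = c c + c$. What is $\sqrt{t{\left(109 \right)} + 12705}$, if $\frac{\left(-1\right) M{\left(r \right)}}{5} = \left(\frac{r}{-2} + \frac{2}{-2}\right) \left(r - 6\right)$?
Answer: $\frac{\sqrt{112578}}{6} \approx 55.921$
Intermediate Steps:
$E{\left(c \right)} = c + c^{2}$ ($E{\left(c \right)} = c^{2} + c = c + c^{2}$)
$M{\left(r \right)} = - 5 \left(-1 - \frac{r}{2}\right) \left(-6 + r\right)$ ($M{\left(r \right)} = - 5 \left(\frac{r}{-2} + \frac{2}{-2}\right) \left(r - 6\right) = - 5 \left(r \left(- \frac{1}{2}\right) + 2 \left(- \frac{1}{2}\right)\right) \left(-6 + r\right) = - 5 \left(- \frac{r}{2} - 1\right) \left(-6 + r\right) = - 5 \left(-1 - \frac{r}{2}\right) \left(-6 + r\right)$)
$t{\left(p \right)} = -4 + 3 p - \frac{5 p^{2}}{6}$ ($t{\left(p \right)} = - \frac{\left(\left(-30 - 10 p + \frac{5 p^{2}}{2}\right) + p\right) - 7 \left(1 - 7\right)}{3} = - \frac{\left(-30 - 9 p + \frac{5 p^{2}}{2}\right) - -42}{3} = - \frac{\left(-30 - 9 p + \frac{5 p^{2}}{2}\right) + 42}{3} = - \frac{12 - 9 p + \frac{5 p^{2}}{2}}{3} = -4 + 3 p - \frac{5 p^{2}}{6}$)
$\sqrt{t{\left(109 \right)} + 12705} = \sqrt{\left(-4 + 3 \cdot 109 - \frac{5 \cdot 109^{2}}{6}\right) + 12705} = \sqrt{\left(-4 + 327 - \frac{59405}{6}\right) + 12705} = \sqrt{- \frac{57467}{6} + 12705} = \sqrt{\frac{18763}{6}} = \frac{\sqrt{112578}}{6}$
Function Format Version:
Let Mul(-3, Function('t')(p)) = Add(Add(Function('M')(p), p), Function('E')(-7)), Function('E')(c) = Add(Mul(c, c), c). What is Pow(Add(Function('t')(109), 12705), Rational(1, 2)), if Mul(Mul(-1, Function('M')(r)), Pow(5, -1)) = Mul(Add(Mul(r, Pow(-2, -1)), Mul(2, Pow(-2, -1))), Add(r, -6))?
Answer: Mul(Rational(1, 6), Pow(112578, Rational(1, 2))) ≈ 55.921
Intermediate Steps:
Function('E')(c) = Add(c, Pow(c, 2)) (Function('E')(c) = Add(Pow(c, 2), c) = Add(c, Pow(c, 2)))
Function('M')(r) = Mul(-5, Add(-1, Mul(Rational(-1, 2), r)), Add(-6, r)) (Function('M')(r) = Mul(-5, Mul(Add(Mul(r, Pow(-2, -1)), Mul(2, Pow(-2, -1))), Add(r, -6))) = Mul(-5, Mul(Add(Mul(r, Rational(-1, 2)), Mul(2, Rational(-1, 2))), Add(-6, r))) = Mul(-5, Mul(Add(Mul(Rational(-1, 2), r), -1), Add(-6, r))) = Mul(-5, Mul(Add(-1, Mul(Rational(-1, 2), r)), Add(-6, r))) = Mul(-5, Add(-1, Mul(Rational(-1, 2), r)), Add(-6, r)))
Function('t')(p) = Add(-4, Mul(3, p), Mul(Rational(-5, 6), Pow(p, 2))) (Function('t')(p) = Mul(Rational(-1, 3), Add(Add(Add(-30, Mul(-10, p), Mul(Rational(5, 2), Pow(p, 2))), p), Mul(-7, Add(1, -7)))) = Mul(Rational(-1, 3), Add(Add(-30, Mul(-9, p), Mul(Rational(5, 2), Pow(p, 2))), Mul(-7, -6))) = Mul(Rational(-1, 3), Add(Add(-30, Mul(-9, p), Mul(Rational(5, 2), Pow(p, 2))), 42)) = Mul(Rational(-1, 3), Add(12, Mul(-9, p), Mul(Rational(5, 2), Pow(p, 2)))) = Add(-4, Mul(3, p), Mul(Rational(-5, 6), Pow(p, 2))))
Pow(Add(Function('t')(109), 12705), Rational(1, 2)) = Pow(Add(Add(-4, Mul(3, 109), Mul(Rational(-5, 6), Pow(109, 2))), 12705), Rational(1, 2)) = Pow(Add(Add(-4, 327, Mul(Rational(-5, 6), 11881)), 12705), Rational(1, 2)) = Pow(Add(Add(-4, 327, Rational(-59405, 6)), 12705), Rational(1, 2)) = Pow(Add(Rational(-57467, 6), 12705), Rational(1, 2)) = Pow(Rational(18763, 6), Rational(1, 2)) = Mul(Rational(1, 6), Pow(112578, Rational(1, 2)))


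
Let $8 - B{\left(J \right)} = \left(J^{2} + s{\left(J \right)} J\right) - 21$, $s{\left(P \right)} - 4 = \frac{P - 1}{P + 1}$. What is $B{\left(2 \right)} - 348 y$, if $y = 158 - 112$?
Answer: $- \frac{47975}{3} \approx -15992.0$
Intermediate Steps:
$y = 46$
$s{\left(P \right)} = 4 + \frac{-1 + P}{1 + P}$ ($s{\left(P \right)} = 4 + \frac{P - 1}{P + 1} = 4 + \frac{-1 + P}{1 + P}$)
$B{\left(J \right)} = 29 - J^{2} - \frac{J \left(3 + 5 J\right)}{1 + J}$ ($B{\left(J \right)} = 8 - \left(\left(J^{2} + \frac{3 + 5 J}{1 + J} J\right) - 21\right) = 8 - \left(\left(J^{2} + \frac{J \left(3 + 5 J\right)}{1 + J}\right) - 21\right) = 8 - \left(-21 + J^{2} + \frac{J \left(3 + 5 J\right)}{1 + J}\right) = 29 - J^{2} - \frac{J \left(3 + 5 J\right)}{1 + J}$)
$B{\left(2 \right)} - 348 y = \frac{29 - 2^{3} - 6 \cdot 2^{2} + 26 \cdot 2}{1 + 2} - 16008 = \frac{29 - 8 - 24 + 52}{3} - 16008 = \frac{1}{3} \cdot 49 - 16008 = \frac{49}{3} - 16008 = - \frac{47975}{3}$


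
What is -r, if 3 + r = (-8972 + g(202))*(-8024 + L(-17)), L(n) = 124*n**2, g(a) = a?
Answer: 243911243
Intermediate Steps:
r = -243911243 (r = -3 + (-8972 + 202)*(-8024 + 124*(-17)**2) = -3 - 8770*(-8024 + 124*289) = -3 - 8770*(-8024 + 35836) = -3 - 8770*27812 = -3 - 243911240 = -243911243)
-r = -1*(-243911243) = 243911243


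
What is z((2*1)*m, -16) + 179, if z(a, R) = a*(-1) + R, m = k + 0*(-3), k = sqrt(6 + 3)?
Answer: 157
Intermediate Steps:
k = 3 (k = sqrt(9) = 3)
m = 3 (m = 3 + 0*(-3) = 3 + 0 = 3)
z(a, R) = R - a (z(a, R) = -a + R = R - a)
z((2*1)*m, -16) + 179 = (-16 - 2*1*3) + 179 = (-16 - 2*3) + 179 = (-16 - 1*6) + 179 = (-16 - 6) + 179 = -22 + 179 = 157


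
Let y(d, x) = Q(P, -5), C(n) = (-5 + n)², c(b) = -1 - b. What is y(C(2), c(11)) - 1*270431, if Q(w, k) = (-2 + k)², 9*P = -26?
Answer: -270382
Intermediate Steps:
P = -26/9 (P = (⅑)*(-26) = -26/9 ≈ -2.8889)
y(d, x) = 49 (y(d, x) = (-2 - 5)² = (-7)² = 49)
y(C(2), c(11)) - 1*270431 = 49 - 1*270431 = 49 - 270431 = -270382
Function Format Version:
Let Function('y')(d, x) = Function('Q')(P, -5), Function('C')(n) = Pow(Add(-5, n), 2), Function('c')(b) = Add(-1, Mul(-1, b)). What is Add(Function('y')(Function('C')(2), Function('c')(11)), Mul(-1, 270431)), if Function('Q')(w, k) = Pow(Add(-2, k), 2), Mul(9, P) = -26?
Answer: -270382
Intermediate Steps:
P = Rational(-26, 9) (P = Mul(Rational(1, 9), -26) = Rational(-26, 9) ≈ -2.8889)
Function('y')(d, x) = 49 (Function('y')(d, x) = Pow(Add(-2, -5), 2) = Pow(-7, 2) = 49)
Add(Function('y')(Function('C')(2), Function('c')(11)), Mul(-1, 270431)) = Add(49, Mul(-1, 270431)) = Add(49, -270431) = -270382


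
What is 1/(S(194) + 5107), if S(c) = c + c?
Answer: 1/5495 ≈ 0.00018198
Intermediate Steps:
S(c) = 2*c
1/(S(194) + 5107) = 1/(2*194 + 5107) = 1/(388 + 5107) = 1/5495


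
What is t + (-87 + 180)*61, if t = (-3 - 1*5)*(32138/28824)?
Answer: 20407681/3603 ≈ 5664.1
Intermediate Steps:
t = -32138/3603 (t = (-3 - 5)*(32138*(1/28824)) = -8*16069/14412 = -32138/3603 ≈ -8.9198)
t + (-87 + 180)*61 = -32138/3603 + (-87 + 180)*61 = -32138/3603 + 93*61 = -32138/3603 + 5673 = 20407681/3603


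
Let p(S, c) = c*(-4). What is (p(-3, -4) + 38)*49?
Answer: 2646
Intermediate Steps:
p(S, c) = -4*c
(p(-3, -4) + 38)*49 = (-4*(-4) + 38)*49 = (16 + 38)*49 = 54*49 = 2646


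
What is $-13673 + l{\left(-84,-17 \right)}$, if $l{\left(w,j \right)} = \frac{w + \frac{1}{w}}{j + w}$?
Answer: $- \frac{115994675}{8484} \approx -13672.0$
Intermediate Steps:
$l{\left(w,j \right)} = \frac{w + \frac{1}{w}}{j + w}$
$-13673 + l{\left(-84,-17 \right)} = -13673 + \frac{1 + \left(-84\right)^{2}}{\left(-84\right) \left(-17 - 84\right)} = -13673 - \frac{1 + 7056}{84 \left(-101\right)} = -13673 - \left(- \frac{1}{8484}\right) 7057 = -13673 + \frac{7057}{8484} = - \frac{115994675}{8484}$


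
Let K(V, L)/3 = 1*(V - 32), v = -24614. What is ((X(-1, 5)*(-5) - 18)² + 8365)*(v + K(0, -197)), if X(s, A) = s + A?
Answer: -242380390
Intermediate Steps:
X(s, A) = A + s
K(V, L) = -96 + 3*V (K(V, L) = 3*(1*(V - 32)) = 3*(1*(-32 + V)) = 3*(-32 + V) = -96 + 3*V)
((X(-1, 5)*(-5) - 18)² + 8365)*(v + K(0, -197)) = (((5 - 1)*(-5) - 18)² + 8365)*(-24614 + (-96 + 3*0)) = ((4*(-5) - 18)² + 8365)*(-24614 + (-96 + 0)) = ((-20 - 18)² + 8365)*(-24614 - 96) = ((-38)² + 8365)*(-24710) = (1444 + 8365)*(-24710) = 9809*(-24710) = -242380390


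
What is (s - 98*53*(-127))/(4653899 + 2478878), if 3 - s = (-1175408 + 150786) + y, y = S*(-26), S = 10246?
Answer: 1950659/7132777 ≈ 0.27348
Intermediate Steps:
y = -266396 (y = 10246*(-26) = -266396)
s = 1291021 (s = 3 - ((-1175408 + 150786) - 266396) = 3 - (-1024622 - 266396) = 3 - 1*(-1291018) = 3 + 1291018 = 1291021)
(s - 98*53*(-127))/(4653899 + 2478878) = (1291021 - 98*53*(-127))/(4653899 + 2478878) = (1291021 - 5194*(-127))/7132777 = (1291021 + 659638)*(1/7132777) = 1950659*(1/7132777) = 1950659/7132777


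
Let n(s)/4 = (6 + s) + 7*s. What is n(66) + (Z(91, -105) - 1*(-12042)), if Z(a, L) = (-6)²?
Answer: 14214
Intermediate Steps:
n(s) = 24 + 32*s (n(s) = 4*((6 + s) + 7*s) = 4*(6 + 8*s) = 24 + 32*s)
Z(a, L) = 36
n(66) + (Z(91, -105) - 1*(-12042)) = (24 + 32*66) + (36 - 1*(-12042)) = (24 + 2112) + (36 + 12042) = 2136 + 12078 = 14214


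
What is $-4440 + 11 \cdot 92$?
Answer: $-3428$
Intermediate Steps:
$-4440 + 11 \cdot 92 = -4440 + 1012 = -3428$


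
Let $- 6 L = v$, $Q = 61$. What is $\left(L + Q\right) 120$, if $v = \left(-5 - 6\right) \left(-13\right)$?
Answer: $4460$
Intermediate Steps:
$v = 143$ ($v = \left(-5 - 6\right) \left(-13\right) = \left(-11\right) \left(-13\right) = 143$)
$L = - \frac{143}{6}$ ($L = \left(- \frac{1}{6}\right) 143 = - \frac{143}{6} \approx -23.833$)
$\left(L + Q\right) 120 = \left(- \frac{143}{6} + 61\right) 120 = \frac{223}{6} \cdot 120 = 4460$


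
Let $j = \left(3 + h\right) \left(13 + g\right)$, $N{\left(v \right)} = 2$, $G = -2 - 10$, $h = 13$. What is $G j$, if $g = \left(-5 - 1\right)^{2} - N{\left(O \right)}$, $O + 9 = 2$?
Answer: $-9024$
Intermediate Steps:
$O = -7$ ($O = -9 + 2 = -7$)
$G = -12$
$g = 34$ ($g = \left(-5 - 1\right)^{2} - 2 = \left(-6\right)^{2} - 2 = 36 - 2 = 34$)
$j = 752$ ($j = \left(3 + 13\right) \left(13 + 34\right) = 16 \cdot 47 = 752$)
$G j = \left(-12\right) 752 = -9024$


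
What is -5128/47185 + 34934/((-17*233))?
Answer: -1668672798/186899785 ≈ -8.9282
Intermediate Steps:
-5128/47185 + 34934/((-17*233)) = -5128*1/47185 + 34934/(-3961) = -5128/47185 + 34934*(-1/3961) = -5128/47185 - 34934/3961 = -1668672798/186899785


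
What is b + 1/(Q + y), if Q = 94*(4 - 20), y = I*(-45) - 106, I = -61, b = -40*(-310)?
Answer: 14074001/1135 ≈ 12400.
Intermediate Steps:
b = 12400
y = 2639 (y = -61*(-45) - 106 = 2745 - 106 = 2639)
Q = -1504 (Q = 94*(-16) = -1504)
b + 1/(Q + y) = 12400 + 1/(-1504 + 2639) = 12400 + 1/1135 = 14074001/1135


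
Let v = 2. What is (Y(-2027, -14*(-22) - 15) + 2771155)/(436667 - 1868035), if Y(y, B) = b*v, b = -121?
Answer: -2770913/1431368 ≈ -1.9359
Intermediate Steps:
Y(y, B) = -242 (Y(y, B) = -121*2 = -242)
(Y(-2027, -14*(-22) - 15) + 2771155)/(436667 - 1868035) = (-242 + 2771155)/(436667 - 1868035) = 2770913/(-1431368) = 2770913*(-1/1431368) = -2770913/1431368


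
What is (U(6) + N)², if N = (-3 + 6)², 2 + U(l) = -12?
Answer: 25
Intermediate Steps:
U(l) = -14 (U(l) = -2 - 12 = -14)
N = 9 (N = 3² = 9)
(U(6) + N)² = (-14 + 9)² = (-5)² = 25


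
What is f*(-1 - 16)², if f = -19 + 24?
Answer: 1445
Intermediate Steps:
f = 5
f*(-1 - 16)² = 5*(-1 - 16)² = 5*(-17)² = 5*289 = 1445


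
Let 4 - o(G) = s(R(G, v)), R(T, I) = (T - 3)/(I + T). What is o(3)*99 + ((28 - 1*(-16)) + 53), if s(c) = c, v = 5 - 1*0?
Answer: 493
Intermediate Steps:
v = 5 (v = 5 + 0 = 5)
R(T, I) = (-3 + T)/(I + T)
o(G) = 4 - (-3 + G)/(5 + G)
o(3)*99 + ((28 - 1*(-16)) + 53) = ((23 + 3*3)/(5 + 3))*99 + ((28 - 1*(-16)) + 53) = ((23 + 9)/8)*99 + ((28 + 16) + 53) = ((1/8)*32)*99 + (44 + 53) = 4*99 + 97 = 396 + 97 = 493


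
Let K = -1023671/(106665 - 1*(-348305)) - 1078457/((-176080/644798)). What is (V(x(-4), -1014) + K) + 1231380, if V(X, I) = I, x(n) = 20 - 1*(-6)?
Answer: 20747300027684067/4005555880 ≈ 5.1796e+6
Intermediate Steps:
x(n) = 26 (x(n) = 20 + 6 = 26)
K = 15819000261831987/4005555880 (K = -1023671/(106665 + 348305) - 1078457/((-176080*1/644798)) = -1023671/454970 - 1078457/(-88040/322399) = -1023671*1/454970 - 1078457*(-322399/88040) = -1023671/454970 + 347693458343/88040 = 15819000261831987/4005555880 ≈ 3.9493e+6)
(V(x(-4), -1014) + K) + 1231380 = (-1014 + 15819000261831987/4005555880) + 1231380 = 15814938628169667/4005555880 + 1231380 = 20747300027684067/4005555880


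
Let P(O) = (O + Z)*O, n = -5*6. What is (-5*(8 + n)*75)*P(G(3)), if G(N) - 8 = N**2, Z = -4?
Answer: 1823250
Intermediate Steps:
n = -30
G(N) = 8 + N**2
P(O) = O*(-4 + O) (P(O) = (O - 4)*O = (-4 + O)*O = O*(-4 + O))
(-5*(8 + n)*75)*P(G(3)) = (-5*(8 - 30)*75)*((8 + 3**2)*(-4 + (8 + 3**2))) = (-5*(-22)*75)*((8 + 9)*(-4 + (8 + 9))) = (110*75)*(17*(-4 + 17)) = 8250*(17*13) = 8250*221 = 1823250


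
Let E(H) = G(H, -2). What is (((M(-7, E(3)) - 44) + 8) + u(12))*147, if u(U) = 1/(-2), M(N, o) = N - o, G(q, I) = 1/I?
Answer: -6321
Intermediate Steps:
E(H) = -1/2 (E(H) = 1/(-2) = -1/2)
u(U) = -1/2
(((M(-7, E(3)) - 44) + 8) + u(12))*147 = ((((-7 - 1*(-1/2)) - 44) + 8) - 1/2)*147 = ((((-7 + 1/2) - 44) + 8) - 1/2)*147 = (((-13/2 - 44) + 8) - 1/2)*147 = ((-101/2 + 8) - 1/2)*147 = (-85/2 - 1/2)*147 = -43*147 = -6321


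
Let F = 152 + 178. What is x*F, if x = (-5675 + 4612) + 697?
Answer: -120780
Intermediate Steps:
x = -366 (x = -1063 + 697 = -366)
F = 330
x*F = -366*330 = -120780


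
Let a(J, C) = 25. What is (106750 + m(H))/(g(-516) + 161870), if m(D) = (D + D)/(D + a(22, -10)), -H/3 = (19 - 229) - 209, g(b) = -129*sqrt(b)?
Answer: 5538220746545/8400460011748 + 8827212903*I*sqrt(129)/8400460011748 ≈ 0.65928 + 0.011935*I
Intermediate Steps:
H = 1257 (H = -3*((19 - 229) - 209) = -3*(-210 - 209) = -3*(-419) = 1257)
m(D) = 2*D/(25 + D) (m(D) = (D + D)/(D + 25) = (2*D)/(25 + D) = 2*D/(25 + D))
(106750 + m(H))/(g(-516) + 161870) = (106750 + 2*1257/(25 + 1257))/(-258*I*sqrt(129) + 161870) = (106750 + 2*1257/1282)/(-258*I*sqrt(129) + 161870) = (106750 + 2*1257*(1/1282))/(-258*I*sqrt(129) + 161870) = (106750 + 1257/641)/(161870 - 258*I*sqrt(129)) = 68428007/(641*(161870 - 258*I*sqrt(129)))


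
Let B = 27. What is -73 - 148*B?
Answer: -4069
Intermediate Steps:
-73 - 148*B = -73 - 148*27 = -73 - 3996 = -4069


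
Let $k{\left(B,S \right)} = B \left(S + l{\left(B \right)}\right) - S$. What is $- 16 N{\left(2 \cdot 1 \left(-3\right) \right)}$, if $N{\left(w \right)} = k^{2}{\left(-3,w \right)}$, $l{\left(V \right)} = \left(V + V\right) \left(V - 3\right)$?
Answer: $-112896$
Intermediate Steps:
$l{\left(V \right)} = 2 V \left(-3 + V\right)$
$k{\left(B,S \right)} = - S + B \left(S + 2 B \left(-3 + B\right)\right)$ ($k{\left(B,S \right)} = B \left(S + 2 B \left(-3 + B\right)\right) - S = - S + B \left(S + 2 B \left(-3 + B\right)\right)$)
$N{\left(w \right)} = \left(-108 - 4 w\right)^{2}$ ($N{\left(w \right)} = \left(- w - 3 w + 2 \left(-3\right)^{2} \left(-3 - 3\right)\right)^{2} = \left(- w - 3 w + 2 \cdot 9 \left(-6\right)\right)^{2} = \left(- w - 3 w - 108\right)^{2} = \left(-108 - 4 w\right)^{2}$)
$- 16 N{\left(2 \cdot 1 \left(-3\right) \right)} = - 16 \cdot 16 \left(27 + 2 \cdot 1 \left(-3\right)\right)^{2} = - 16 \cdot 16 \left(27 + 2 \left(-3\right)\right)^{2} = - 16 \cdot 16 \left(27 - 6\right)^{2} = - 16 \cdot 16 \cdot 21^{2} = - 16 \cdot 16 \cdot 441 = \left(-16\right) 7056 = -112896$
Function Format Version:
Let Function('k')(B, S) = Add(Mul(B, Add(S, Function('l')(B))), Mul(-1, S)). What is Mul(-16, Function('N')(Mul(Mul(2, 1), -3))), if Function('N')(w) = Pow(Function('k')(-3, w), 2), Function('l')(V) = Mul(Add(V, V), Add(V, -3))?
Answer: -112896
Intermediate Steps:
Function('l')(V) = Mul(2, V, Add(-3, V)) (Function('l')(V) = Mul(Mul(2, V), Add(-3, V)) = Mul(2, V, Add(-3, V)))
Function('k')(B, S) = Add(Mul(-1, S), Mul(B, Add(S, Mul(2, B, Add(-3, B))))) (Function('k')(B, S) = Add(Mul(B, Add(S, Mul(2, B, Add(-3, B)))), Mul(-1, S)) = Add(Mul(-1, S), Mul(B, Add(S, Mul(2, B, Add(-3, B))))))
Function('N')(w) = Pow(Add(-108, Mul(-4, w)), 2) (Function('N')(w) = Pow(Add(Mul(-1, w), Mul(-3, w), Mul(2, Pow(-3, 2), Add(-3, -3))), 2) = Pow(Add(Mul(-1, w), Mul(-3, w), Mul(2, 9, -6)), 2) = Pow(Add(Mul(-1, w), Mul(-3, w), -108), 2) = Pow(Add(-108, Mul(-4, w)), 2))
Mul(-16, Function('N')(Mul(Mul(2, 1), -3))) = Mul(-16, Mul(16, Pow(Add(27, Mul(Mul(2, 1), -3)), 2))) = Mul(-16, Mul(16, Pow(Add(27, Mul(2, -3)), 2))) = Mul(-16, Mul(16, Pow(Add(27, -6), 2))) = Mul(-16, Mul(16, Pow(21, 2))) = Mul(-16, Mul(16, 441)) = Mul(-16, 7056) = -112896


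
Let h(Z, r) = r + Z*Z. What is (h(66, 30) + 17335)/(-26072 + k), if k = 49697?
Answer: 3103/3375 ≈ 0.91941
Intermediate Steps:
h(Z, r) = r + Z²
(h(66, 30) + 17335)/(-26072 + k) = ((30 + 66²) + 17335)/(-26072 + 49697) = ((30 + 4356) + 17335)/23625 = (4386 + 17335)*(1/23625) = 21721*(1/23625) = 3103/3375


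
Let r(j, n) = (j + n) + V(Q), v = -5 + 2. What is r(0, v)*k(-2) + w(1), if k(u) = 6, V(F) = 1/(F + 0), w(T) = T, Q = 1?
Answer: -11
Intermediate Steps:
V(F) = 1/F
v = -3
r(j, n) = 1 + j + n (r(j, n) = (j + n) + 1/1 = (j + n) + 1 = 1 + j + n)
r(0, v)*k(-2) + w(1) = (1 + 0 - 3)*6 + 1 = -2*6 + 1 = -12 + 1 = -11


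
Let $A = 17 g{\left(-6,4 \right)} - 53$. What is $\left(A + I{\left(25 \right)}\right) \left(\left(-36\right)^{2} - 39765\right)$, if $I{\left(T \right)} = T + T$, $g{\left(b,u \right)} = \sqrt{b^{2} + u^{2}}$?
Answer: $115407 - 1307946 \sqrt{13} \approx -4.6005 \cdot 10^{6}$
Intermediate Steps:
$I{\left(T \right)} = 2 T$
$A = -53 + 34 \sqrt{13}$ ($A = 17 \sqrt{\left(-6\right)^{2} + 4^{2}} - 53 = 17 \sqrt{36 + 16} - 53 = 17 \sqrt{52} - 53 = 17 \cdot 2 \sqrt{13} - 53 = 34 \sqrt{13} - 53 = -53 + 34 \sqrt{13} \approx 69.589$)
$\left(A + I{\left(25 \right)}\right) \left(\left(-36\right)^{2} - 39765\right) = \left(\left(-53 + 34 \sqrt{13}\right) + 2 \cdot 25\right) \left(\left(-36\right)^{2} - 39765\right) = \left(\left(-53 + 34 \sqrt{13}\right) + 50\right) \left(1296 - 39765\right) = \left(-3 + 34 \sqrt{13}\right) \left(-38469\right) = 115407 - 1307946 \sqrt{13}$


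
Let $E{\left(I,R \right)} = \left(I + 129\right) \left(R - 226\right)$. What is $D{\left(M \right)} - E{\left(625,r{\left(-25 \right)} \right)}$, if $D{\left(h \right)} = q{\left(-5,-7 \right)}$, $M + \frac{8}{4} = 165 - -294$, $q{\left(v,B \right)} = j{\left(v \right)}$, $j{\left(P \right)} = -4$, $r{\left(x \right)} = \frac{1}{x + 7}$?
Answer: $\frac{1533977}{9} \approx 1.7044 \cdot 10^{5}$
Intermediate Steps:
$r{\left(x \right)} = \frac{1}{7 + x}$
$E{\left(I,R \right)} = \left(-226 + R\right) \left(129 + I\right)$ ($E{\left(I,R \right)} = \left(129 + I\right) \left(-226 + R\right) = \left(-226 + R\right) \left(129 + I\right)$)
$q{\left(v,B \right)} = -4$
$M = 457$ ($M = -2 + \left(165 - -294\right) = -2 + \left(165 + 294\right) = -2 + 459 = 457$)
$D{\left(h \right)} = -4$
$D{\left(M \right)} - E{\left(625,r{\left(-25 \right)} \right)} = -4 - \left(-29154 - 141250 + \frac{129}{7 - 25} + \frac{625}{7 - 25}\right) = -4 - \left(-29154 - 141250 + \frac{129}{-18} + \frac{625}{-18}\right) = -4 - \left(-29154 - 141250 + 129 \left(- \frac{1}{18}\right) + 625 \left(- \frac{1}{18}\right)\right) = -4 - \left(-29154 - 141250 - \frac{43}{6} - \frac{625}{18}\right) = -4 - - \frac{1534013}{9} = -4 + \frac{1534013}{9} = \frac{1533977}{9}$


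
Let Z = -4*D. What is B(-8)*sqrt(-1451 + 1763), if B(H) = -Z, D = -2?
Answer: -16*sqrt(78) ≈ -141.31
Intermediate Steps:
Z = 8 (Z = -4*(-2) = 8)
B(H) = -8 (B(H) = -1*8 = -8)
B(-8)*sqrt(-1451 + 1763) = -8*sqrt(-1451 + 1763) = -16*sqrt(78)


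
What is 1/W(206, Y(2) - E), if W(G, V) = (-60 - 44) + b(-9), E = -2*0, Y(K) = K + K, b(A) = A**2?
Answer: -1/23 ≈ -0.043478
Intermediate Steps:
Y(K) = 2*K
E = 0
W(G, V) = -23 (W(G, V) = (-60 - 44) + (-9)**2 = -104 + 81 = -23)
1/W(206, Y(2) - E) = 1/(-23) = -1/23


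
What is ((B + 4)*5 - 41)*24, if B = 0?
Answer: -504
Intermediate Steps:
((B + 4)*5 - 41)*24 = ((0 + 4)*5 - 41)*24 = (4*5 - 41)*24 = (20 - 41)*24 = -21*24 = -504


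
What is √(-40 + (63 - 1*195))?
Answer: 2*I*√43 ≈ 13.115*I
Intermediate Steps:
√(-40 + (63 - 1*195)) = √(-40 + (63 - 195)) = √(-40 - 132) = √(-172) = 2*I*√43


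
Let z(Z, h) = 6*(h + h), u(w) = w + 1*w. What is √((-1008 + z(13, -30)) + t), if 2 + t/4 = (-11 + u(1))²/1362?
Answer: I*√70891646/227 ≈ 37.091*I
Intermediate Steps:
u(w) = 2*w (u(w) = w + w = 2*w)
z(Z, h) = 12*h (z(Z, h) = 6*(2*h) = 12*h)
t = -1762/227 (t = -8 + 4*((-11 + 2*1)²/1362) = -8 + 4*((-11 + 2)²*(1/1362)) = -8 + 4*((-9)²*(1/1362)) = -8 + 4*(81*(1/1362)) = -8 + 4*(27/454) = -8 + 54/227 = -1762/227 ≈ -7.7621)
√((-1008 + z(13, -30)) + t) = √((-1008 + 12*(-30)) - 1762/227) = √((-1008 - 360) - 1762/227) = √(-1368 - 1762/227) = √(-312298/227) = I*√70891646/227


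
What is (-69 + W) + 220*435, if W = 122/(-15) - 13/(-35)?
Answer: 2008088/21 ≈ 95623.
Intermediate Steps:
W = -163/21 (W = 122*(-1/15) - 13*(-1/35) = -122/15 + 13/35 = -163/21 ≈ -7.7619)
(-69 + W) + 220*435 = (-69 - 163/21) + 220*435 = -1612/21 + 95700 = 2008088/21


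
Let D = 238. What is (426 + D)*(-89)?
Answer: -59096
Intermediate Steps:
(426 + D)*(-89) = (426 + 238)*(-89) = 664*(-89) = -59096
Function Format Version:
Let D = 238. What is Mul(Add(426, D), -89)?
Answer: -59096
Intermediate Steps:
Mul(Add(426, D), -89) = Mul(Add(426, 238), -89) = Mul(664, -89) = -59096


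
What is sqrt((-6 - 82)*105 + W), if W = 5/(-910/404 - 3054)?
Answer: I*sqrt(3521707185162190)/617363 ≈ 96.125*I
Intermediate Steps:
W = -1010/617363 (W = 5/(-910*1/404 - 3054) = 5/(-455/202 - 3054) = 5/(-617363/202) = -202/617363*5 = -1010/617363 ≈ -0.0016360)
sqrt((-6 - 82)*105 + W) = sqrt((-6 - 82)*105 - 1010/617363) = sqrt(-88*105 - 1010/617363) = sqrt(-9240 - 1010/617363) = sqrt(-5704435130/617363) = I*sqrt(3521707185162190)/617363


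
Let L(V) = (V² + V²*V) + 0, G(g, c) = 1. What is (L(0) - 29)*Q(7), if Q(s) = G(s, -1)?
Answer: -29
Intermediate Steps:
L(V) = V² + V³ (L(V) = (V² + V³) + 0 = V² + V³)
Q(s) = 1
(L(0) - 29)*Q(7) = (0²*(1 + 0) - 29)*1 = (0*1 - 29)*1 = (0 - 29)*1 = -29*1 = -29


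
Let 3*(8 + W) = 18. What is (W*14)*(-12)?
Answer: 336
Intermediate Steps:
W = -2 (W = -8 + (⅓)*18 = -8 + 6 = -2)
(W*14)*(-12) = -2*14*(-12) = -28*(-12) = 336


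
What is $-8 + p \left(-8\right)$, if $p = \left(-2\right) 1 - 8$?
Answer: $72$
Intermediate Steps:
$p = -10$ ($p = -2 - 8 = -10$)
$-8 + p \left(-8\right) = -8 - -80 = -8 + 80 = 72$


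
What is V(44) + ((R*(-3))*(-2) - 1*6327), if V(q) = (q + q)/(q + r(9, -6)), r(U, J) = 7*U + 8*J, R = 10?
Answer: -369665/59 ≈ -6265.5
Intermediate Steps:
V(q) = 2*q/(15 + q) (V(q) = (q + q)/(q + (7*9 + 8*(-6))) = (2*q)/(q + (63 - 48)) = (2*q)/(q + 15) = (2*q)/(15 + q) = 2*q/(15 + q))
V(44) + ((R*(-3))*(-2) - 1*6327) = 2*44/(15 + 44) + ((10*(-3))*(-2) - 1*6327) = 2*44/59 + (-30*(-2) - 6327) = 2*44*(1/59) + (60 - 6327) = 88/59 - 6267 = -369665/59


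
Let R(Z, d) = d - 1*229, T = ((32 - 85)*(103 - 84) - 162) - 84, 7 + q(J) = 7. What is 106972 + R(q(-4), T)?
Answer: 105490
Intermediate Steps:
q(J) = 0 (q(J) = -7 + 7 = 0)
T = -1253 (T = (-53*19 - 162) - 84 = (-1007 - 162) - 84 = -1169 - 84 = -1253)
R(Z, d) = -229 + d (R(Z, d) = d - 229 = -229 + d)
106972 + R(q(-4), T) = 106972 + (-229 - 1253) = 106972 - 1482 = 105490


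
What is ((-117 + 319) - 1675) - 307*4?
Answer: -2701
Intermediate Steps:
((-117 + 319) - 1675) - 307*4 = (202 - 1675) - 1*1228 = -1473 - 1228 = -2701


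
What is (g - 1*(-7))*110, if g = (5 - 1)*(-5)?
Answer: -1430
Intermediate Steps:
g = -20 (g = 4*(-5) = -20)
(g - 1*(-7))*110 = (-20 - 1*(-7))*110 = (-20 + 7)*110 = -13*110 = -1430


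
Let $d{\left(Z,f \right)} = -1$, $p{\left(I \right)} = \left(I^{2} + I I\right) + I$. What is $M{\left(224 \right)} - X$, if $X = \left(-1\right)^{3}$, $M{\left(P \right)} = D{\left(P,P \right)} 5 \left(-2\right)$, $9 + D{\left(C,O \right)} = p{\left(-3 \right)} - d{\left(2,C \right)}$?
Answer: $-69$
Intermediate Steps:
$p{\left(I \right)} = I + 2 I^{2}$ ($p{\left(I \right)} = \left(I^{2} + I^{2}\right) + I = 2 I^{2} + I = I + 2 I^{2}$)
$D{\left(C,O \right)} = 7$ ($D{\left(C,O \right)} = -9 - \left(-1 + 3 \left(1 + 2 \left(-3\right)\right)\right) = -9 - \left(-1 + 3 \left(1 - 6\right)\right) = -9 + \left(\left(-3\right) \left(-5\right) + 1\right) = -9 + \left(15 + 1\right) = -9 + 16 = 7$)
$M{\left(P \right)} = -70$ ($M{\left(P \right)} = 7 \cdot 5 \left(-2\right) = 35 \left(-2\right) = -70$)
$X = -1$
$M{\left(224 \right)} - X = -70 - -1 = -70 + 1 = -69$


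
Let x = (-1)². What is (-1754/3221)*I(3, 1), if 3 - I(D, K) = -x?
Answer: -7016/3221 ≈ -2.1782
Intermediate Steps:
x = 1
I(D, K) = 4 (I(D, K) = 3 - (-1) = 3 - 1*(-1) = 3 + 1 = 4)
(-1754/3221)*I(3, 1) = -1754/3221*4 = -7016/3221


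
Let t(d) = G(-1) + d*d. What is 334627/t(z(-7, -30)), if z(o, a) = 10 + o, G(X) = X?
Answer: 334627/8 ≈ 41828.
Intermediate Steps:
t(d) = -1 + d**2 (t(d) = -1 + d*d = -1 + d**2)
334627/t(z(-7, -30)) = 334627/(-1 + (10 - 7)**2) = 334627/(-1 + 3**2) = 334627/(-1 + 9) = 334627/8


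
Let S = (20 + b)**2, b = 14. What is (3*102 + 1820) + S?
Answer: 3282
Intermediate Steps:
S = 1156 (S = (20 + 14)**2 = 34**2 = 1156)
(3*102 + 1820) + S = (3*102 + 1820) + 1156 = (306 + 1820) + 1156 = 2126 + 1156 = 3282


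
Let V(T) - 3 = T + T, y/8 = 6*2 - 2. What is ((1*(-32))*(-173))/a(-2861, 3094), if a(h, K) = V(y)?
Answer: 5536/163 ≈ 33.963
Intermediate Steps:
y = 80 (y = 8*(6*2 - 2) = 8*(12 - 2) = 8*10 = 80)
V(T) = 3 + 2*T (V(T) = 3 + (T + T) = 3 + 2*T)
a(h, K) = 163 (a(h, K) = 3 + 2*80 = 3 + 160 = 163)
((1*(-32))*(-173))/a(-2861, 3094) = ((1*(-32))*(-173))/163 = -32*(-173)*(1/163) = 5536*(1/163) = 5536/163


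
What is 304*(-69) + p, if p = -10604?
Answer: -31580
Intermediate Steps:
304*(-69) + p = 304*(-69) - 10604 = -20976 - 10604 = -31580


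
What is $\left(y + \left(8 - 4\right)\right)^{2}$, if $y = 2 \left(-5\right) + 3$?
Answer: $9$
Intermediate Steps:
$y = -7$ ($y = -10 + 3 = -7$)
$\left(y + \left(8 - 4\right)\right)^{2} = \left(-7 + \left(8 - 4\right)\right)^{2} = \left(-7 + 4\right)^{2} = \left(-3\right)^{2} = 9$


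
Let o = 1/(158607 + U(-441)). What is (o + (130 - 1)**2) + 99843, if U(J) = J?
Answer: 18423808345/158166 ≈ 1.1648e+5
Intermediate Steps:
o = 1/158166 (o = 1/(158607 - 441) = 1/158166 ≈ 6.3225e-6)
(o + (130 - 1)**2) + 99843 = (1/158166 + (130 - 1)**2) + 99843 = (1/158166 + 129**2) + 99843 = (1/158166 + 16641) + 99843 = 2632040407/158166 + 99843 = 18423808345/158166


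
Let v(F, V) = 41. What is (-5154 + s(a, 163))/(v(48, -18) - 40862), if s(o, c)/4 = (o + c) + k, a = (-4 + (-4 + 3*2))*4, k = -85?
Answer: 4874/40821 ≈ 0.11940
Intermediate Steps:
a = -8 (a = (-4 + (-4 + 6))*4 = (-4 + 2)*4 = -2*4 = -8)
s(o, c) = -340 + 4*c + 4*o (s(o, c) = 4*((o + c) - 85) = 4*((c + o) - 85) = 4*(-85 + c + o) = -340 + 4*c + 4*o)
(-5154 + s(a, 163))/(v(48, -18) - 40862) = (-5154 + (-340 + 4*163 + 4*(-8)))/(41 - 40862) = (-5154 + (-340 + 652 - 32))/(-40821) = (-5154 + 280)*(-1/40821) = -4874*(-1/40821) = 4874/40821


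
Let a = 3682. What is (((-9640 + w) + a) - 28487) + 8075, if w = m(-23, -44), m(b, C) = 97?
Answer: -26273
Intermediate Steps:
w = 97
(((-9640 + w) + a) - 28487) + 8075 = (((-9640 + 97) + 3682) - 28487) + 8075 = ((-9543 + 3682) - 28487) + 8075 = (-5861 - 28487) + 8075 = -34348 + 8075 = -26273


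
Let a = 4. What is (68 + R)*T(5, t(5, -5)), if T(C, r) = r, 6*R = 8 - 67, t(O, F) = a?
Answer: 698/3 ≈ 232.67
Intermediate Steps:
t(O, F) = 4
R = -59/6 (R = (8 - 67)/6 = (⅙)*(-59) = -59/6 ≈ -9.8333)
(68 + R)*T(5, t(5, -5)) = (68 - 59/6)*4 = (349/6)*4 = 698/3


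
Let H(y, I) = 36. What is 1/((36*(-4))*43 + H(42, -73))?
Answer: -1/6156 ≈ -0.00016244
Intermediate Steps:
1/((36*(-4))*43 + H(42, -73)) = 1/((36*(-4))*43 + 36) = 1/(-144*43 + 36) = 1/(-6192 + 36) = 1/(-6156) = -1/6156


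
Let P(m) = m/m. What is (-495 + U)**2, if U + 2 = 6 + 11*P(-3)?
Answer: 230400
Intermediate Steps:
P(m) = 1
U = 15 (U = -2 + (6 + 11*1) = -2 + (6 + 11) = -2 + 17 = 15)
(-495 + U)**2 = (-495 + 15)**2 = (-480)**2 = 230400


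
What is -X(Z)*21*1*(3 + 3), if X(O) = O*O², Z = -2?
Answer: 1008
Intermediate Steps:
X(O) = O³
-X(Z)*21*1*(3 + 3) = -(-2)³*21*1*(3 + 3) = -(-8*21)*1*6 = -(-168)*6 = -1*(-1008) = 1008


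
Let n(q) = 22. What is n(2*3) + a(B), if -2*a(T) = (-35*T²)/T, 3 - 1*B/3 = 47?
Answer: -2288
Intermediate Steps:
B = -132 (B = 9 - 3*47 = 9 - 141 = -132)
a(T) = 35*T/2 (a(T) = -(-35*T²)/(2*T) = -(-35)*T/2 = 35*T/2)
n(2*3) + a(B) = 22 + (35/2)*(-132) = 22 - 2310 = -2288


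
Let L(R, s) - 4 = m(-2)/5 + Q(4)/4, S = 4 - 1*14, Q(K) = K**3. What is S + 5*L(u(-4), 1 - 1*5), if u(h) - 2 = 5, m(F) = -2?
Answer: 88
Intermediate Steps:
u(h) = 7 (u(h) = 2 + 5 = 7)
S = -10 (S = 4 - 14 = -10)
L(R, s) = 98/5 (L(R, s) = 4 + (-2/5 + 4**3/4) = 4 + (-2*1/5 + 64*(1/4)) = 4 + (-2/5 + 16) = 4 + 78/5 = 98/5)
S + 5*L(u(-4), 1 - 1*5) = -10 + 5*(98/5) = -10 + 98 = 88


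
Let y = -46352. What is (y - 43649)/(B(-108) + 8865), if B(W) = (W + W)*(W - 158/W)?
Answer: -90001/31877 ≈ -2.8234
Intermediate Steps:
B(W) = 2*W*(W - 158/W) (B(W) = (2*W)*(W - 158/W) = 2*W*(W - 158/W))
(y - 43649)/(B(-108) + 8865) = (-46352 - 43649)/((-316 + 2*(-108)**2) + 8865) = -90001/((-316 + 2*11664) + 8865) = -90001/((-316 + 23328) + 8865) = -90001/(23012 + 8865) = -90001/31877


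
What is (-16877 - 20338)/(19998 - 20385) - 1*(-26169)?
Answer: 1129402/43 ≈ 26265.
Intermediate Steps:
(-16877 - 20338)/(19998 - 20385) - 1*(-26169) = -37215/(-387) + 26169 = -37215*(-1/387) + 26169 = 4135/43 + 26169 = 1129402/43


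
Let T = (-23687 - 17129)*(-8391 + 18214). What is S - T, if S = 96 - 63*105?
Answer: 400929049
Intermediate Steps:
S = -6519 (S = 96 - 6615 = -6519)
T = -400935568 (T = -40816*9823 = -400935568)
S - T = -6519 - 1*(-400935568) = -6519 + 400935568 = 400929049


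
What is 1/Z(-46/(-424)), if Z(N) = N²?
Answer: 44944/529 ≈ 84.960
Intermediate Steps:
1/Z(-46/(-424)) = 1/((-46/(-424))²) = 1/((-46*(-1/424))²) = 1/((23/212)²) = 1/(529/44944) = 44944/529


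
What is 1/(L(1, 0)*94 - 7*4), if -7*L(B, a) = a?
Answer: -1/28 ≈ -0.035714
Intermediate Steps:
L(B, a) = -a/7
1/(L(1, 0)*94 - 7*4) = 1/(-⅐*0*94 - 7*4) = 1/(0*94 - 28) = 1/(0 - 28) = 1/(-28) = -1/28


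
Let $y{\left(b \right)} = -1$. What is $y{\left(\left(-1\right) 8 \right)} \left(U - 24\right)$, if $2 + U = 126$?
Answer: $-100$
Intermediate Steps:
$U = 124$ ($U = -2 + 126 = 124$)
$y{\left(\left(-1\right) 8 \right)} \left(U - 24\right) = - (124 - 24) = \left(-1\right) 100 = -100$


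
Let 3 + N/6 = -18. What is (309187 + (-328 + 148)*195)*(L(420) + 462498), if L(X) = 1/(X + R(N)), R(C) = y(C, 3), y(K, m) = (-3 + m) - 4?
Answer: 52734111033703/416 ≈ 1.2676e+11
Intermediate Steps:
N = -126 (N = -18 + 6*(-18) = -18 - 108 = -126)
y(K, m) = -7 + m
R(C) = -4 (R(C) = -7 + 3 = -4)
L(X) = 1/(-4 + X) (L(X) = 1/(X - 4) = 1/(-4 + X))
(309187 + (-328 + 148)*195)*(L(420) + 462498) = (309187 + (-328 + 148)*195)*(1/(-4 + 420) + 462498) = (309187 - 180*195)*(1/416 + 462498) = (309187 - 35100)*(1/416 + 462498) = 274087*(192399169/416) = 52734111033703/416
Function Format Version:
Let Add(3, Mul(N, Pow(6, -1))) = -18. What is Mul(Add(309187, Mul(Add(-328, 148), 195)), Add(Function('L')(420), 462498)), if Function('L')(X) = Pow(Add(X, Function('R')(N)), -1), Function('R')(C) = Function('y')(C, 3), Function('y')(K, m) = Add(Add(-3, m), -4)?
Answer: Rational(52734111033703, 416) ≈ 1.2676e+11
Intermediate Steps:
N = -126 (N = Add(-18, Mul(6, -18)) = Add(-18, -108) = -126)
Function('y')(K, m) = Add(-7, m)
Function('R')(C) = -4 (Function('R')(C) = Add(-7, 3) = -4)
Function('L')(X) = Pow(Add(-4, X), -1) (Function('L')(X) = Pow(Add(X, -4), -1) = Pow(Add(-4, X), -1))
Mul(Add(309187, Mul(Add(-328, 148), 195)), Add(Function('L')(420), 462498)) = Mul(Add(309187, Mul(Add(-328, 148), 195)), Add(Pow(Add(-4, 420), -1), 462498)) = Mul(Add(309187, Mul(-180, 195)), Add(Pow(416, -1), 462498)) = Mul(Add(309187, -35100), Add(Rational(1, 416), 462498)) = Mul(274087, Rational(192399169, 416)) = Rational(52734111033703, 416)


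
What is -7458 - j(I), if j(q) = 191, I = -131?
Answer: -7649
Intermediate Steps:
-7458 - j(I) = -7458 - 1*191 = -7458 - 191 = -7649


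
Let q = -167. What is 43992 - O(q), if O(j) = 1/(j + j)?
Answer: 14693329/334 ≈ 43992.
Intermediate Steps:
O(j) = 1/(2*j)
43992 - O(q) = 43992 - 1/(2*(-167)) = 43992 - (-1)/(2*167) = 43992 - 1*(-1/334) = 43992 + 1/334 = 14693329/334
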